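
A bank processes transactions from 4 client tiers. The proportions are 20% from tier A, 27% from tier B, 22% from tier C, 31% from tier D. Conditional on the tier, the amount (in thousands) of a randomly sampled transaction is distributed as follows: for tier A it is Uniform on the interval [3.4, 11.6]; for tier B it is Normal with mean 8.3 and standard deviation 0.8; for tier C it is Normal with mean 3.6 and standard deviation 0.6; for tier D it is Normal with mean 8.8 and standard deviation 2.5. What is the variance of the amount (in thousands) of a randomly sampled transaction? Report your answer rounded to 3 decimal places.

7.296

Per component, A: μ=7.5, E[X²]=61.8533; B: μ=8.3, E[X²]=69.53; C: μ=3.6, E[X²]=13.32; D: μ=8.8, E[X²]=83.69.
E[X] = 0.2·7.5 + 0.27·8.3 + 0.22·3.6 + 0.31·8.8 = 7.261.
E[X²] = 0.2·61.8533 + 0.27·69.53 + 0.22·13.32 + 0.31·83.69 = 60.0181.
Var(X) = E[X²] − (E[X])² = 60.0181 − 52.7221 = 7.29595.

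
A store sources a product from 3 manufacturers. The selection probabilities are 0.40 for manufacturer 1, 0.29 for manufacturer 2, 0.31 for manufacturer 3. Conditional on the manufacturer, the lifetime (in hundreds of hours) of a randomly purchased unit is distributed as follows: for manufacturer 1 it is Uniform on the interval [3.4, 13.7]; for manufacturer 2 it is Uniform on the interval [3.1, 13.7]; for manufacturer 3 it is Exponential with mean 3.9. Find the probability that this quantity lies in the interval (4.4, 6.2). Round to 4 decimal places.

0.1562

Conditional on each manufacturer, P(4.4 < X < 6.2): 1: 0.174757; 2: 0.169811; 3: 0.119636.
By total probability, P(4.4 < X < 6.2) = 0.4·0.174757 + 0.29·0.169811 + 0.31·0.119636 = 0.156235.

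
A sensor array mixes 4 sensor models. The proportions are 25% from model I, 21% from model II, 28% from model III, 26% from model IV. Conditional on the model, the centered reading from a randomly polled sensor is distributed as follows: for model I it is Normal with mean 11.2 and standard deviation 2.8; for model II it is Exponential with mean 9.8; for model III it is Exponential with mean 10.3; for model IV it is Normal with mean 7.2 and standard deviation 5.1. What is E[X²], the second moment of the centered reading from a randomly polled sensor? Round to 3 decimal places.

153.308

For each component E[X²] = Var + (mean)², giving I: 133.28; II: 192.08; III: 212.18; IV: 77.85.
Overall E[X²] = 0.25·133.28 + 0.21·192.08 + 0.28·212.18 + 0.26·77.85 = 153.308.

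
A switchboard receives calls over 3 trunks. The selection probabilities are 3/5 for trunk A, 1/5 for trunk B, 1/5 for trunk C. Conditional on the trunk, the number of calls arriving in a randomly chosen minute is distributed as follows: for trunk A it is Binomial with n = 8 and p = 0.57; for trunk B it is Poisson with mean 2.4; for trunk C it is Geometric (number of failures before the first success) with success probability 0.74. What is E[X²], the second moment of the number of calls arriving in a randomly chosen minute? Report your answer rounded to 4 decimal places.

15.4043

For each component E[X²] = Var + (mean)², giving A: 22.7544; B: 8.16; C: 0.598247.
Overall E[X²] = 0.6·22.7544 + 0.2·8.16 + 0.2·0.598247 = 15.4043.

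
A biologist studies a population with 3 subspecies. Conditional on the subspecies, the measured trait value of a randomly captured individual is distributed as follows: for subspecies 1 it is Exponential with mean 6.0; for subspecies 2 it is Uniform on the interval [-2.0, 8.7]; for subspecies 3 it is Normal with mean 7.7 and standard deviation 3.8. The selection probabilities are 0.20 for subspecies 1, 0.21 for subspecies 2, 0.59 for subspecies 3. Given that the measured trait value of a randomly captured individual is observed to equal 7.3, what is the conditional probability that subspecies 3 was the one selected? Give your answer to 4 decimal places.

0.6762

Likelihoods f(7.3 | ·): 1: 0.0493693; 2: 0.0934579; 3: 0.104405.
Posterior ∝ prior × likelihood. Numerator for 3: 0.59·0.104405 = 0.0615988.
Normalizing constant: 0.2·0.0493693 + 0.21·0.0934579 + 0.59·0.104405 = 0.0910989.
P(3 | observation) = 0.0615988 / 0.0910989 = 0.676176.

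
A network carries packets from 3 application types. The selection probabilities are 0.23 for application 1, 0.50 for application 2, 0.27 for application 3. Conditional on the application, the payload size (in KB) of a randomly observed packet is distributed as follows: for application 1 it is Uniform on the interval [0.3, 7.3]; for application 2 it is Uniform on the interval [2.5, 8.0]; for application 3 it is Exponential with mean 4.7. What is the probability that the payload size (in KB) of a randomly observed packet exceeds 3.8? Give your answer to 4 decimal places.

Conditional on each application, P(X > 3.8): 1: 0.5; 2: 0.763636; 3: 0.445521.
By total probability, P(X > 3.8) = 0.23·0.5 + 0.5·0.763636 + 0.27·0.445521 = 0.617109.

0.6171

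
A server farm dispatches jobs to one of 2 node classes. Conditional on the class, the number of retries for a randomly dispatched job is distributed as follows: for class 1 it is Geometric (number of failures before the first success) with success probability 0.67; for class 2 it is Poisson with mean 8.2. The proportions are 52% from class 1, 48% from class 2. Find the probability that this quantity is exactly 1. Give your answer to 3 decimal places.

0.116

Conditional on each class, P(X = 1): 1: 0.2211; 2: 0.00225216.
By total probability, P(X = 1) = 0.52·0.2211 + 0.48·0.00225216 = 0.116053.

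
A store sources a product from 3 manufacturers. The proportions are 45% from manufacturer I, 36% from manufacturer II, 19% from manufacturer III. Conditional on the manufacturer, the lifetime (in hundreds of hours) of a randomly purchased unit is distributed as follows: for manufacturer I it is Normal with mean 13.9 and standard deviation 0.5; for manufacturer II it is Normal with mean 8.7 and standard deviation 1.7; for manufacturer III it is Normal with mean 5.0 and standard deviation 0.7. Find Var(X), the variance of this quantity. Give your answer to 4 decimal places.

Per component, I: μ=13.9, E[X²]=193.46; II: μ=8.7, E[X²]=78.58; III: μ=5, E[X²]=25.49.
E[X] = 0.45·13.9 + 0.36·8.7 + 0.19·5 = 10.337.
E[X²] = 0.45·193.46 + 0.36·78.58 + 0.19·25.49 = 120.189.
Var(X) = E[X²] − (E[X])² = 120.189 − 106.854 = 13.3353.

13.3353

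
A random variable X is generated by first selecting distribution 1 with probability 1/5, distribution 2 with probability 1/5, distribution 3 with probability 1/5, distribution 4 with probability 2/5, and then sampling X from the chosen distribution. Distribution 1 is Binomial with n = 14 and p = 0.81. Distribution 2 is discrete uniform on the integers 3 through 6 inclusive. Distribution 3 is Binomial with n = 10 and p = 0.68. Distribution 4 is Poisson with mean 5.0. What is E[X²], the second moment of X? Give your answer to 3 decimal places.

52.133

For each component E[X²] = Var + (mean)², giving 1: 130.75; 2: 21.5; 3: 48.416; 4: 30.
Overall E[X²] = 0.2·130.75 + 0.2·21.5 + 0.2·48.416 + 0.4·30 = 52.1332.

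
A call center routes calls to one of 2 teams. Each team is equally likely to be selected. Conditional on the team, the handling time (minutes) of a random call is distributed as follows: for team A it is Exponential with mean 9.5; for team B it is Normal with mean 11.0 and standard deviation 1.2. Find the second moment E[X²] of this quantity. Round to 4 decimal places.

For each component E[X²] = Var + (mean)², giving A: 180.5; B: 122.44.
Overall E[X²] = 0.5·180.5 + 0.5·122.44 = 151.47.

151.4700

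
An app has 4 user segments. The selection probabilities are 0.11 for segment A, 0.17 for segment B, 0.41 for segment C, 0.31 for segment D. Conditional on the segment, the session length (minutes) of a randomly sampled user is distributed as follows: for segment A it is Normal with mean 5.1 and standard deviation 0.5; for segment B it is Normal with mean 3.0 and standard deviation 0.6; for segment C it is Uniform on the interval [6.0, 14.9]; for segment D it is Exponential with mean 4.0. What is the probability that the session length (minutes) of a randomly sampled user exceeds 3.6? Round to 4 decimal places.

0.6729

Conditional on each segment, P(X > 3.6): A: 0.99865; B: 0.158655; C: 1; D: 0.40657.
By total probability, P(X > 3.6) = 0.11·0.99865 + 0.17·0.158655 + 0.41·1 + 0.31·0.40657 = 0.672859.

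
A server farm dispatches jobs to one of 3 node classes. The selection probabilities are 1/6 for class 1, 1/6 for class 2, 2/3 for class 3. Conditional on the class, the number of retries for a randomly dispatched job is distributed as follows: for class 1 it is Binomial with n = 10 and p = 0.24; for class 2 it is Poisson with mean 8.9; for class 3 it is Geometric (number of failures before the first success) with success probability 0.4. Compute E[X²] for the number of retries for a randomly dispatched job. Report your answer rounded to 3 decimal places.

For each component E[X²] = Var + (mean)², giving 1: 7.584; 2: 88.11; 3: 6.
Overall E[X²] = 0.166667·7.584 + 0.166667·88.11 + 0.666667·6 = 19.949.

19.949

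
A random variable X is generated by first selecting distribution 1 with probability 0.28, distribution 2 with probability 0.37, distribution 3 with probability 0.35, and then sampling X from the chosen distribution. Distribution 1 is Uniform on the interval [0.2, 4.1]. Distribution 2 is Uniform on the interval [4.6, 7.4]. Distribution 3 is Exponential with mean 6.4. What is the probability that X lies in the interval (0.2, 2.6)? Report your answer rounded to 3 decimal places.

0.278

Conditional on each component, P(0.2 < X < 2.6): 1: 0.615385; 2: 0; 3: 0.30309.
By total probability, P(0.2 < X < 2.6) = 0.28·0.615385 + 0.37·0 + 0.35·0.30309 = 0.278389.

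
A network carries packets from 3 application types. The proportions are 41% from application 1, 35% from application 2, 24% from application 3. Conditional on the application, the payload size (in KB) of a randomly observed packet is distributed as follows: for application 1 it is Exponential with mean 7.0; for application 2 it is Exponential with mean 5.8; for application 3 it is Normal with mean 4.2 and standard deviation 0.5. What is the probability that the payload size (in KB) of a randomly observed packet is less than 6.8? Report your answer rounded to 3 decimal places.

0.736

Conditional on each application, P(X < 6.8): 1: 0.621458; 2: 0.690381; 3: 1.
By total probability, P(X < 6.8) = 0.41·0.621458 + 0.35·0.690381 + 0.24·1 = 0.736431.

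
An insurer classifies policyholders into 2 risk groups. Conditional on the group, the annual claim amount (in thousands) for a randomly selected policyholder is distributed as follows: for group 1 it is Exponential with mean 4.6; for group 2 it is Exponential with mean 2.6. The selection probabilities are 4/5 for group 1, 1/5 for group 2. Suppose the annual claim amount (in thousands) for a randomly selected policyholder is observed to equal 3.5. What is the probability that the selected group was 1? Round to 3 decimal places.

0.802

Likelihoods f(3.5 | ·): 1: 0.101578; 2: 0.100092.
Posterior ∝ prior × likelihood. Numerator for 1: 0.8·0.101578 = 0.0812626.
Normalizing constant: 0.8·0.101578 + 0.2·0.100092 = 0.101281.
P(1 | observation) = 0.0812626 / 0.101281 = 0.802348.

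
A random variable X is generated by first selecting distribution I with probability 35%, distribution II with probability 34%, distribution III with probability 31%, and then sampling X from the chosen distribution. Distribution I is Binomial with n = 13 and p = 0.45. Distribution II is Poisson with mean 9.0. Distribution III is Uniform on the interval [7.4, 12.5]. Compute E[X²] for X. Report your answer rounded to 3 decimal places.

For each component E[X²] = Var + (mean)², giving I: 37.44; II: 90; III: 101.17.
Overall E[X²] = 0.35·37.44 + 0.34·90 + 0.31·101.17 = 75.0667.

75.067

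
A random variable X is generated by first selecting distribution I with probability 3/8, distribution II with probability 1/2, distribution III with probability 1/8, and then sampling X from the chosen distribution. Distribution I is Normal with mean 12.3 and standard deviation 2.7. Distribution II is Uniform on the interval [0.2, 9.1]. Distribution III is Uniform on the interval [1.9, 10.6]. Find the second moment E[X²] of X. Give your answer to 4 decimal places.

For each component E[X²] = Var + (mean)², giving I: 158.58; II: 28.2233; III: 45.37.
Overall E[X²] = 0.375·158.58 + 0.5·28.2233 + 0.125·45.37 = 79.2504.

79.2504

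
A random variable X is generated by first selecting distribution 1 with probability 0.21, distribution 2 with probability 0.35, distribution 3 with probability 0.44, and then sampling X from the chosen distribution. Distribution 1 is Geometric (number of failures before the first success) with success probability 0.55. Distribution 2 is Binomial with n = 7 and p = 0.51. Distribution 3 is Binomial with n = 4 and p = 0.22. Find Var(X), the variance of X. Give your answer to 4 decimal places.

Per component, 1: μ=0.818182, E[X²]=2.15702; 2: μ=3.57, E[X²]=14.4942; 3: μ=0.88, E[X²]=1.4608.
E[X] = 0.21·0.818182 + 0.35·3.57 + 0.44·0.88 = 1.80852.
E[X²] = 0.21·2.15702 + 0.35·14.4942 + 0.44·1.4608 = 6.1687.
Var(X) = E[X²] − (E[X])² = 6.1687 − 3.27074 = 2.89796.

2.8980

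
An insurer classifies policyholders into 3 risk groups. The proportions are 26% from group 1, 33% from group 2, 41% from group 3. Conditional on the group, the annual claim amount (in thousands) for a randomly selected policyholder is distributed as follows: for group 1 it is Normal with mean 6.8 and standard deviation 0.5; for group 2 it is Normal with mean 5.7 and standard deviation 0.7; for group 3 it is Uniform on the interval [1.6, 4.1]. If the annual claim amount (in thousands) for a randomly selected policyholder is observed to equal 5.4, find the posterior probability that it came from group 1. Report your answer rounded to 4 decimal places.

0.0234

Likelihoods f(5.4 | ·): 1: 0.0158309; 2: 0.51991; 3: 0.
Posterior ∝ prior × likelihood. Numerator for 1: 0.26·0.0158309 = 0.00411603.
Normalizing constant: 0.26·0.0158309 + 0.33·0.51991 + 0.41·0 = 0.175686.
P(1 | observation) = 0.00411603 / 0.175686 = 0.0234283.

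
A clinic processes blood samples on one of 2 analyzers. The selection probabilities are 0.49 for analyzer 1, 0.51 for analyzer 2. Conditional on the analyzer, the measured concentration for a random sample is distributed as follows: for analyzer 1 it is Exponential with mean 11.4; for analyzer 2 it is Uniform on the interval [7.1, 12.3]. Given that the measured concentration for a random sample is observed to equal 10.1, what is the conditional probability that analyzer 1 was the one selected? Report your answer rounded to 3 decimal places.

0.153

Likelihoods f(10.1 | ·): 1: 0.0361681; 2: 0.192308.
Posterior ∝ prior × likelihood. Numerator for 1: 0.49·0.0361681 = 0.0177224.
Normalizing constant: 0.49·0.0361681 + 0.51·0.192308 = 0.115799.
P(1 | observation) = 0.0177224 / 0.115799 = 0.153044.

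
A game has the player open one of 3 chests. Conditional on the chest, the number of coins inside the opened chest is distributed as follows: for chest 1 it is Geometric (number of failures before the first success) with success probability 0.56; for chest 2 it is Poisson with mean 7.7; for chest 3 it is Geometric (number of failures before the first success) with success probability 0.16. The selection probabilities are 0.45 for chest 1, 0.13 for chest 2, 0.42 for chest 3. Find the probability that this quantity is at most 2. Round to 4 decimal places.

Conditional on each chest, P(X ≤ 2): 1: 0.914816; 2: 0.0173637; 3: 0.407296.
By total probability, P(X ≤ 2) = 0.45·0.914816 + 0.13·0.0173637 + 0.42·0.407296 = 0.584989.

0.5850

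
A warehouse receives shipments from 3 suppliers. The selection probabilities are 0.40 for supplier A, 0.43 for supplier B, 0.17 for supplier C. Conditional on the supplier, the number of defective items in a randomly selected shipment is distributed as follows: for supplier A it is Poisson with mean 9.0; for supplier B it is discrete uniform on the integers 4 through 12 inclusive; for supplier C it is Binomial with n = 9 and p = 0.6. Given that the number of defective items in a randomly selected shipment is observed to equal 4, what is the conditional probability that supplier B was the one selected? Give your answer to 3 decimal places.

Likelihoods P(X=4 | ·): A: 0.0337372; B: 0.111111; C: 0.167215.
Posterior ∝ prior × likelihood. Numerator for B: 0.43·0.111111 = 0.0477778.
Normalizing constant: 0.4·0.0337372 + 0.43·0.111111 + 0.17·0.167215 = 0.0896992.
P(B | observation) = 0.0477778 / 0.0896992 = 0.532644.

0.533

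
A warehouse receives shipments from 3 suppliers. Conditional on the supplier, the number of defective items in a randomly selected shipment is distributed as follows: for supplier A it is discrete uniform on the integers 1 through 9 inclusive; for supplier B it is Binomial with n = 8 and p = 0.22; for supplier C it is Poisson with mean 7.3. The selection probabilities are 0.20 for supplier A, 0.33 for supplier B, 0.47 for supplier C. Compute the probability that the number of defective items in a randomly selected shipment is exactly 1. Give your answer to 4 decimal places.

Conditional on each supplier, P(X = 1): A: 0.111111; B: 0.309154; C: 0.00493143.
By total probability, P(X = 1) = 0.2·0.111111 + 0.33·0.309154 + 0.47·0.00493143 = 0.126561.

0.1266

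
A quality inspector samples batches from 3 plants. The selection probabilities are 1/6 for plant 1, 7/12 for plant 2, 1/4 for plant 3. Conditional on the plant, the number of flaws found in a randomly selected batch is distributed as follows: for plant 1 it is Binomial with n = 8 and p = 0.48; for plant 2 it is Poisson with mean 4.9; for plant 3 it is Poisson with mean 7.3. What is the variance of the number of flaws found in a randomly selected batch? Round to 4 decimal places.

Per component, 1: μ=3.84, E[X²]=16.7424; 2: μ=4.9, E[X²]=28.91; 3: μ=7.3, E[X²]=60.59.
E[X] = 0.166667·3.84 + 0.583333·4.9 + 0.25·7.3 = 5.32333.
E[X²] = 0.166667·16.7424 + 0.583333·28.91 + 0.25·60.59 = 34.8021.
Var(X) = E[X²] − (E[X])² = 34.8021 − 28.3379 = 6.46419.

6.4642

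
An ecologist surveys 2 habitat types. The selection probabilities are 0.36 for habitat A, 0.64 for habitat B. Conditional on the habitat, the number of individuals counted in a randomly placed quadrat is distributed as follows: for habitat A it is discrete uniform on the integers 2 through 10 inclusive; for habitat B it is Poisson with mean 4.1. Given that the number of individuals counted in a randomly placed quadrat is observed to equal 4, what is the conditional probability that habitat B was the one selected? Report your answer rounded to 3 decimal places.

0.757

Likelihoods P(X=4 | ·): A: 0.111111; B: 0.195127.
Posterior ∝ prior × likelihood. Numerator for B: 0.64·0.195127 = 0.124881.
Normalizing constant: 0.36·0.111111 + 0.64·0.195127 = 0.164881.
P(B | observation) = 0.124881 / 0.164881 = 0.757401.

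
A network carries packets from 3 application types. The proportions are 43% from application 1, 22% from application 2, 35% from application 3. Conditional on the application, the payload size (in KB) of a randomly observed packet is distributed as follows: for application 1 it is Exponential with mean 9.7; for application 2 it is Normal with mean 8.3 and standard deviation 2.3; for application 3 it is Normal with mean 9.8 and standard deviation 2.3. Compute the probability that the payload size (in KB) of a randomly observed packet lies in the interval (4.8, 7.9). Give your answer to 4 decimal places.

0.2188

Conditional on each application, P(4.8 < X < 7.9): 1: 0.166775; 2: 0.36693; 3: 0.189522.
By total probability, P(4.8 < X < 7.9) = 0.43·0.166775 + 0.22·0.36693 + 0.35·0.189522 = 0.21877.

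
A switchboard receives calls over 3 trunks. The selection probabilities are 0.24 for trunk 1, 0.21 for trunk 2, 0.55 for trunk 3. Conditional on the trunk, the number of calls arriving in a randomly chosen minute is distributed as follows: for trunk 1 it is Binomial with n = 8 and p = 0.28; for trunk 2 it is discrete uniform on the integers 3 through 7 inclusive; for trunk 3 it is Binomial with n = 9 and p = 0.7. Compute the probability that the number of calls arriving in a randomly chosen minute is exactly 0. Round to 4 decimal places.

Conditional on each trunk, P(X = 0): 1: 0.0722204; 2: 0; 3: 1.9683e-05.
By total probability, P(X = 0) = 0.24·0.0722204 + 0.21·0 + 0.55·1.9683e-05 = 0.0173437.

0.0173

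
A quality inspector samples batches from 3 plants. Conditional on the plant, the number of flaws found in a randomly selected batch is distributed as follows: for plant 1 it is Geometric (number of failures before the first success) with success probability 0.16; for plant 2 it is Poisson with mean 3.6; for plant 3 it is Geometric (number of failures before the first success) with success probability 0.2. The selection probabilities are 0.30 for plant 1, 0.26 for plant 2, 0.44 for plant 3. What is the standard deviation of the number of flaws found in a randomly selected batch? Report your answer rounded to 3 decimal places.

Per component, 1: μ=5.25, E[X²]=60.375; 2: μ=3.6, E[X²]=16.56; 3: μ=4, E[X²]=36.
E[X] = 0.3·5.25 + 0.26·3.6 + 0.44·4 = 4.271.
E[X²] = 0.3·60.375 + 0.26·16.56 + 0.44·36 = 38.2581.
Var(X) = E[X²] − (E[X])² = 38.2581 − 18.2414 = 20.0167.
SD(X) = √20.0167 = 4.474.

4.474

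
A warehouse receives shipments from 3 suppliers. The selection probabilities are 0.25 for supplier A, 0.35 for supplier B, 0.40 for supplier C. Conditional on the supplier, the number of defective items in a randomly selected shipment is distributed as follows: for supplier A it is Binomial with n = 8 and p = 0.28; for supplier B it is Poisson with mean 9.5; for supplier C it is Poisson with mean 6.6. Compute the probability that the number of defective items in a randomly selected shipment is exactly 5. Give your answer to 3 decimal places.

0.083

Conditional on each supplier, P(X = 5): A: 0.0359729; B: 0.0482658; C: 0.141969.
By total probability, P(X = 5) = 0.25·0.0359729 + 0.35·0.0482658 + 0.4·0.141969 = 0.082674.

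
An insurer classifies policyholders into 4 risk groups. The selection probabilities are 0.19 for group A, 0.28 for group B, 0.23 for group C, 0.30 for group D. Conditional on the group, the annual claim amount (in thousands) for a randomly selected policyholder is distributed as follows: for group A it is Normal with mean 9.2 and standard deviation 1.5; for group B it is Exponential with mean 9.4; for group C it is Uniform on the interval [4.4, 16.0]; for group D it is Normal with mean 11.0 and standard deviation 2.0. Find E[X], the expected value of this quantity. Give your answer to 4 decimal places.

10.0260

Component means — A: 9.2; B: 9.4; C: 10.2; D: 11.
E[X] = 0.19·9.2 + 0.28·9.4 + 0.23·10.2 + 0.3·11 = 10.026.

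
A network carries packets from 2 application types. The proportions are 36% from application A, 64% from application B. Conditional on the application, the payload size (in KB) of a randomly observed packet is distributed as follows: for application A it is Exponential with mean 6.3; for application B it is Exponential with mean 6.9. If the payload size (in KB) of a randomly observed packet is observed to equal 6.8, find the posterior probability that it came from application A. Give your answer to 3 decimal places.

Likelihoods f(6.8 | ·): A: 0.0539383; B: 0.0540942.
Posterior ∝ prior × likelihood. Numerator for A: 0.36·0.0539383 = 0.0194178.
Normalizing constant: 0.36·0.0539383 + 0.64·0.0540942 = 0.0540381.
P(A | observation) = 0.0194178 / 0.0540381 = 0.359335.

0.359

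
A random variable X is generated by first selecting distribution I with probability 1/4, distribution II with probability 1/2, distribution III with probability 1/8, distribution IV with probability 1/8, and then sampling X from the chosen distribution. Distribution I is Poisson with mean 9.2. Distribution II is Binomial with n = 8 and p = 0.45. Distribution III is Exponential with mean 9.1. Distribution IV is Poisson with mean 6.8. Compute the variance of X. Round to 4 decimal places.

Per component, I: μ=9.2, E[X²]=93.84; II: μ=3.6, E[X²]=14.94; III: μ=9.1, E[X²]=165.62; IV: μ=6.8, E[X²]=53.04.
E[X] = 0.25·9.2 + 0.5·3.6 + 0.125·9.1 + 0.125·6.8 = 6.0875.
E[X²] = 0.25·93.84 + 0.5·14.94 + 0.125·165.62 + 0.125·53.04 = 58.2625.
Var(X) = E[X²] − (E[X])² = 58.2625 − 37.0577 = 21.2048.

21.2048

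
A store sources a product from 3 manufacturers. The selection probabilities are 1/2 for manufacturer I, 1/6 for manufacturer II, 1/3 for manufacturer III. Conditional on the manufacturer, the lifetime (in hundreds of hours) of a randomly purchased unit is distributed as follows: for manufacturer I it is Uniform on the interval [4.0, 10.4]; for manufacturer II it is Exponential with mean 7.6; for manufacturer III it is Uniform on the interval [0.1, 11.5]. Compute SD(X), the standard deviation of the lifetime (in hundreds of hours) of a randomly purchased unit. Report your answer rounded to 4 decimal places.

Per component, I: μ=7.2, E[X²]=55.2533; II: μ=7.6, E[X²]=115.52; III: μ=5.8, E[X²]=44.47.
E[X] = 0.5·7.2 + 0.166667·7.6 + 0.333333·5.8 = 6.8.
E[X²] = 0.5·55.2533 + 0.166667·115.52 + 0.333333·44.47 = 61.7033.
Var(X) = E[X²] − (E[X])² = 61.7033 − 46.24 = 15.4633.
SD(X) = √15.4633 = 3.93234.

3.9323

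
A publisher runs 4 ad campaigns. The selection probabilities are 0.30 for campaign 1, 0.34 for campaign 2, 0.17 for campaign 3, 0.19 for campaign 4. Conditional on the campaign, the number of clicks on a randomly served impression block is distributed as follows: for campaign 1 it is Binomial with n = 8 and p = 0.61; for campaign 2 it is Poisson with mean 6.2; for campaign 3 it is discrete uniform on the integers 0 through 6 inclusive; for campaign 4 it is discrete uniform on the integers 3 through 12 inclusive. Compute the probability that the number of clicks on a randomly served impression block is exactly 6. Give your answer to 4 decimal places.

0.1635

Conditional on each campaign, P(X = 6): 1: 0.219415; 2: 0.1601; 3: 0.142857; 4: 0.1.
By total probability, P(X = 6) = 0.3·0.219415 + 0.34·0.1601 + 0.17·0.142857 + 0.19·0.1 = 0.163544.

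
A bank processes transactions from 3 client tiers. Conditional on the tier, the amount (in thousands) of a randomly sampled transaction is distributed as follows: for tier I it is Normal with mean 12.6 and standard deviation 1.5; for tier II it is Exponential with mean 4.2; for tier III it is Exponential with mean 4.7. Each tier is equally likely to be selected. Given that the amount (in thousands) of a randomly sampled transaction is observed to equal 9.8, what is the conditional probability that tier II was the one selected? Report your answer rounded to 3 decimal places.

Likelihoods f(9.8 | ·): I: 0.0465781; II: 0.0230886; III: 0.0264455.
Posterior ∝ prior × likelihood. Numerator for II: 0.333333·0.0230886 = 0.00769619.
Normalizing constant: 0.333333·0.0465781 + 0.333333·0.0230886 + 0.333333·0.0264455 = 0.0320374.
P(II | observation) = 0.00769619 / 0.0320374 = 0.240225.

0.240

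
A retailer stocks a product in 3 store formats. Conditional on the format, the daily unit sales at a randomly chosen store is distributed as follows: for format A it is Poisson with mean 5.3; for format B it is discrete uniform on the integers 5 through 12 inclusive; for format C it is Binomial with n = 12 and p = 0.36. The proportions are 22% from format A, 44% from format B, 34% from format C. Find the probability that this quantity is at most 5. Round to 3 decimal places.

Conditional on each format, P(X ≤ 5): A: 0.563473; B: 0.125; C: 0.76476.
By total probability, P(X ≤ 5) = 0.22·0.563473 + 0.44·0.125 + 0.34·0.76476 = 0.438983.

0.439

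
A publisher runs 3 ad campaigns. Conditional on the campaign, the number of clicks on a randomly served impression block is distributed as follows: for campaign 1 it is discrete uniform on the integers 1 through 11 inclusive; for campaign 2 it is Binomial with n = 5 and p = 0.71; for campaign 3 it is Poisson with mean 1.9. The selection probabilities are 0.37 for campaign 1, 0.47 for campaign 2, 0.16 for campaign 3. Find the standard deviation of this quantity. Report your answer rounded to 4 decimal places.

2.5945

Per component, 1: μ=6, E[X²]=46; 2: μ=3.55, E[X²]=13.632; 3: μ=1.9, E[X²]=5.51.
E[X] = 0.37·6 + 0.47·3.55 + 0.16·1.9 = 4.1925.
E[X²] = 0.37·46 + 0.47·13.632 + 0.16·5.51 = 24.3086.
Var(X) = E[X²] − (E[X])² = 24.3086 − 17.5771 = 6.73158.
SD(X) = √6.73158 = 2.59453.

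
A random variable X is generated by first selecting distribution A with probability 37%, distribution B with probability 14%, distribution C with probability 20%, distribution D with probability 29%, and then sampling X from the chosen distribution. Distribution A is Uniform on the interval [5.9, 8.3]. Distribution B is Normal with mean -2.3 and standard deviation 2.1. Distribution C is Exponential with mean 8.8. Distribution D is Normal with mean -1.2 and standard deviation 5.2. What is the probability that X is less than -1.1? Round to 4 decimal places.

Conditional on each component, P(X < -1.1): A: 0; B: 0.716145; C: 0; D: 0.507671.
By total probability, P(X < -1.1) = 0.37·0 + 0.14·0.716145 + 0.2·0 + 0.29·0.507671 = 0.247485.

0.2475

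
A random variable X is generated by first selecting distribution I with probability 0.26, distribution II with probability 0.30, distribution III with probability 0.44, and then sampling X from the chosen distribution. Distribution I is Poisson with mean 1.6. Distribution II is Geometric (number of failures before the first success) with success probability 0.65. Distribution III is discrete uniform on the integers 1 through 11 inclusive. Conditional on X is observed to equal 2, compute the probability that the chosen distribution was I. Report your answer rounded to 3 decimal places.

0.513

Likelihoods P(X=2 | ·): I: 0.258428; II: 0.079625; III: 0.0909091.
Posterior ∝ prior × likelihood. Numerator for I: 0.26·0.258428 = 0.0671912.
Normalizing constant: 0.26·0.258428 + 0.3·0.079625 + 0.44·0.0909091 = 0.131079.
P(I | observation) = 0.0671912 / 0.131079 = 0.512602.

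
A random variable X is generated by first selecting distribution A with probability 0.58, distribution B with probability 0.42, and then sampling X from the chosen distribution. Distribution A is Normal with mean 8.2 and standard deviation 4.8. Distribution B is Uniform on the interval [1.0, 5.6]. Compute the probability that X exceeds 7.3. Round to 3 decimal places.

0.333

Conditional on each component, P(X > 7.3): A: 0.574366; B: 0.
By total probability, P(X > 7.3) = 0.58·0.574366 + 0.42·0 = 0.333132.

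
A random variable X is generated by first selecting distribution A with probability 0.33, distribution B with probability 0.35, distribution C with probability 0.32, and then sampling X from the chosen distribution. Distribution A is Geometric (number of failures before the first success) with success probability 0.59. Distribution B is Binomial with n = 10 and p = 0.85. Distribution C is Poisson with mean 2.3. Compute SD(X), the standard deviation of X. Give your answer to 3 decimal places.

Per component, A: μ=0.694915, E[X²]=1.66073; B: μ=8.5, E[X²]=73.525; C: μ=2.3, E[X²]=7.59.
E[X] = 0.33·0.694915 + 0.35·8.5 + 0.32·2.3 = 3.94032.
E[X²] = 0.33·1.66073 + 0.35·73.525 + 0.32·7.59 = 28.7106.
Var(X) = E[X²] − (E[X])² = 28.7106 − 15.5261 = 13.1845.
SD(X) = √13.1845 = 3.63104.

3.631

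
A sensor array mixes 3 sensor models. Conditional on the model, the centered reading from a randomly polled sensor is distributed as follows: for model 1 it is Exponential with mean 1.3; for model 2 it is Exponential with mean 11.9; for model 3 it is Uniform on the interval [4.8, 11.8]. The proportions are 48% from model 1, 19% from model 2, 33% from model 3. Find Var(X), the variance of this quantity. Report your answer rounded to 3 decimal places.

47.886

Per component, 1: μ=1.3, E[X²]=3.38; 2: μ=11.9, E[X²]=283.22; 3: μ=8.3, E[X²]=72.9733.
E[X] = 0.48·1.3 + 0.19·11.9 + 0.33·8.3 = 5.624.
E[X²] = 0.48·3.38 + 0.19·283.22 + 0.33·72.9733 = 79.5154.
Var(X) = E[X²] − (E[X])² = 79.5154 − 31.6294 = 47.886.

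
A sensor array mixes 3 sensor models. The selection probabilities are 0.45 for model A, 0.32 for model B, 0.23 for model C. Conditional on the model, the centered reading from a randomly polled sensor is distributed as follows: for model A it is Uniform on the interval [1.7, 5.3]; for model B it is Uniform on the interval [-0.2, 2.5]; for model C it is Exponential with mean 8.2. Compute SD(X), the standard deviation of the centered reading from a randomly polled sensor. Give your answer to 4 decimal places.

Per component, A: μ=3.5, E[X²]=13.33; B: μ=1.15, E[X²]=1.93; C: μ=8.2, E[X²]=134.48.
E[X] = 0.45·3.5 + 0.32·1.15 + 0.23·8.2 = 3.829.
E[X²] = 0.45·13.33 + 0.32·1.93 + 0.23·134.48 = 37.5465.
Var(X) = E[X²] − (E[X])² = 37.5465 − 14.6612 = 22.8853.
SD(X) = √22.8853 = 4.78385.

4.7839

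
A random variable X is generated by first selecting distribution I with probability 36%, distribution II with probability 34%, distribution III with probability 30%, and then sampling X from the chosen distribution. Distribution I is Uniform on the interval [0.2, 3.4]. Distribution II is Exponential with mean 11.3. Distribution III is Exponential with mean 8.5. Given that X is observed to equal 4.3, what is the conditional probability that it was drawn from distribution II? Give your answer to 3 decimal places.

Likelihoods f(4.3 | ·): I: 0; II: 0.0604866; III: 0.070938.
Posterior ∝ prior × likelihood. Numerator for II: 0.34·0.0604866 = 0.0205654.
Normalizing constant: 0.36·0 + 0.34·0.0604866 + 0.3·0.070938 = 0.0418468.
P(II | observation) = 0.0205654 / 0.0418468 = 0.491445.

0.491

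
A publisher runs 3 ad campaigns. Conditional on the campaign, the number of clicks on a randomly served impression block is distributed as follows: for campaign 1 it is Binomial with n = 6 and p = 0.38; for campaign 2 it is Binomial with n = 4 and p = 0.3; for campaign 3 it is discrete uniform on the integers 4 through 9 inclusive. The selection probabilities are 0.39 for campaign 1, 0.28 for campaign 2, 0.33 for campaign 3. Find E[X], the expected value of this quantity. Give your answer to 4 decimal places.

3.3702

Component means — 1: 2.28; 2: 1.2; 3: 6.5.
E[X] = 0.39·2.28 + 0.28·1.2 + 0.33·6.5 = 3.3702.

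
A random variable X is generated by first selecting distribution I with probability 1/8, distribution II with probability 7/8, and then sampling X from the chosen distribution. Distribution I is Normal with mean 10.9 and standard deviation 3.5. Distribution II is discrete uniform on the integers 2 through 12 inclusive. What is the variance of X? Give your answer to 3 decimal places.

11.945

Per component, I: μ=10.9, E[X²]=131.06; II: μ=7, E[X²]=59.
E[X] = 0.125·10.9 + 0.875·7 = 7.4875.
E[X²] = 0.125·131.06 + 0.875·59 = 68.0075.
Var(X) = E[X²] − (E[X])² = 68.0075 − 56.0627 = 11.9448.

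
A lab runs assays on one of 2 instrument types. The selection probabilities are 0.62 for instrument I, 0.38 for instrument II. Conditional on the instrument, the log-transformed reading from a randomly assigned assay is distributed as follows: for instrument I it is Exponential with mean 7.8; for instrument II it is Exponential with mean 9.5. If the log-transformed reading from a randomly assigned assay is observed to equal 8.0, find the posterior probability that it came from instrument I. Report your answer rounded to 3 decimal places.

Likelihoods f(8.0 | ·): I: 0.0459701; II: 0.0453476.
Posterior ∝ prior × likelihood. Numerator for I: 0.62·0.0459701 = 0.0285014.
Normalizing constant: 0.62·0.0459701 + 0.38·0.0453476 = 0.0457335.
P(I | observation) = 0.0285014 / 0.0457335 = 0.623206.

0.623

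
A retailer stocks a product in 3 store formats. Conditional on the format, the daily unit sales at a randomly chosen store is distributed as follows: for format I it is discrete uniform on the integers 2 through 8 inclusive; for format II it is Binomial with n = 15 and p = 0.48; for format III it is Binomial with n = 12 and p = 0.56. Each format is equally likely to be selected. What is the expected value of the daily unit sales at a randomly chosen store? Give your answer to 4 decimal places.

Component means — I: 5; II: 7.2; III: 6.72.
E[X] = 0.333333·5 + 0.333333·7.2 + 0.333333·6.72 = 6.30667.

6.3067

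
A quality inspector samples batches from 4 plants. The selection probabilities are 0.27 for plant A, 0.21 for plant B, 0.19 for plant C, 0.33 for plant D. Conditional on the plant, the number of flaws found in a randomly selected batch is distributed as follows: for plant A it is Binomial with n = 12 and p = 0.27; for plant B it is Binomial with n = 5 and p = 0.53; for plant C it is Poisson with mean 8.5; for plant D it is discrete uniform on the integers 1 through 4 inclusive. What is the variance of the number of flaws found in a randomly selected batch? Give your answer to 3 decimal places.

8.040

Per component, A: μ=3.24, E[X²]=12.8628; B: μ=2.65, E[X²]=8.268; C: μ=8.5, E[X²]=80.75; D: μ=2.5, E[X²]=7.5.
E[X] = 0.27·3.24 + 0.21·2.65 + 0.19·8.5 + 0.33·2.5 = 3.8713.
E[X²] = 0.27·12.8628 + 0.21·8.268 + 0.19·80.75 + 0.33·7.5 = 23.0267.
Var(X) = E[X²] − (E[X])² = 23.0267 − 14.987 = 8.03977.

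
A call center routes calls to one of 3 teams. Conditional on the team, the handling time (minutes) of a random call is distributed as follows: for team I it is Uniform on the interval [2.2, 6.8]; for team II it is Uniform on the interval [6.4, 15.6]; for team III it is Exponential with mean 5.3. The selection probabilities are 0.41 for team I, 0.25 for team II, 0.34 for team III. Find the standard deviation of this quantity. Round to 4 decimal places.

4.3839

Per component, I: μ=4.5, E[X²]=22.0133; II: μ=11, E[X²]=128.053; III: μ=5.3, E[X²]=56.18.
E[X] = 0.41·4.5 + 0.25·11 + 0.34·5.3 = 6.397.
E[X²] = 0.41·22.0133 + 0.25·128.053 + 0.34·56.18 = 60.14.
Var(X) = E[X²] − (E[X])² = 60.14 − 40.9216 = 19.2184.
SD(X) = √19.2184 = 4.38388.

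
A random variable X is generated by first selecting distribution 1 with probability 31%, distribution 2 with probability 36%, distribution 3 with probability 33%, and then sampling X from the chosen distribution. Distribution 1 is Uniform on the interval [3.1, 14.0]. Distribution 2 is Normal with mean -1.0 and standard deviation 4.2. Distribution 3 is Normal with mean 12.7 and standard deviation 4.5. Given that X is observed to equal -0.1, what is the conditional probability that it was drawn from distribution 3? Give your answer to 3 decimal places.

0.015

Likelihoods f(-0.1 | ·): 1: 0; 2: 0.0928303; 3: 0.00155163.
Posterior ∝ prior × likelihood. Numerator for 3: 0.33·0.00155163 = 0.000512039.
Normalizing constant: 0.31·0 + 0.36·0.0928303 + 0.33·0.00155163 = 0.0339309.
P(3 | observation) = 0.000512039 / 0.0339309 = 0.0150906.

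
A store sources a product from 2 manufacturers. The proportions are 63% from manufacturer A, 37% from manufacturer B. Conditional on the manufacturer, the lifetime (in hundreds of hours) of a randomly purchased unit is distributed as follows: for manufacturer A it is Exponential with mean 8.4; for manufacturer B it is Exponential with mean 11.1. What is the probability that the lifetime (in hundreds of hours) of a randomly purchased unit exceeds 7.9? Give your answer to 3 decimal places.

0.428

Conditional on each manufacturer, P(X > 7.9): A: 0.390442; B: 0.490803.
By total probability, P(X > 7.9) = 0.63·0.390442 + 0.37·0.490803 = 0.427576.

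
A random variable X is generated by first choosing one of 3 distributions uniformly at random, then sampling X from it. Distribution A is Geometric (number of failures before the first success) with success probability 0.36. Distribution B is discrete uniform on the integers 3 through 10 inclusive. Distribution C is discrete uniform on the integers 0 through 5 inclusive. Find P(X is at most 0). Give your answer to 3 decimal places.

Conditional on each component, P(X ≤ 0): A: 0.36; B: 0; C: 0.166667.
By total probability, P(X ≤ 0) = 0.333333·0.36 + 0.333333·0 + 0.333333·0.166667 = 0.175556.

0.176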